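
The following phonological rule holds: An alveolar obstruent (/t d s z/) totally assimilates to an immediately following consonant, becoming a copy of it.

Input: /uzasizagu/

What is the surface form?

[uzasizagu]

no segment meets the rule's conditions; no change.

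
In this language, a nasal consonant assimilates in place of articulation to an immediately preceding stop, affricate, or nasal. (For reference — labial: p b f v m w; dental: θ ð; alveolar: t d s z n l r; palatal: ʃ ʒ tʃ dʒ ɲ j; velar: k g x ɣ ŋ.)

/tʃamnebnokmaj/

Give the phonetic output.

[tʃammebmokŋaj]

/n/ after /m/ (labial) → [m]
/n/ after /b/ (labial) → [m]
/m/ after /k/ (velar) → [ŋ]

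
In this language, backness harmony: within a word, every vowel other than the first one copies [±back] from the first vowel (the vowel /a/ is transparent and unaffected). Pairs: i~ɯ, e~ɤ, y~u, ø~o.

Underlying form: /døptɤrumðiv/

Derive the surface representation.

[døpterymðiv]

/ɤ/ harmonizes with /ø/ ([-back]) → [e]
/u/ harmonizes with /ø/ ([-back]) → [y]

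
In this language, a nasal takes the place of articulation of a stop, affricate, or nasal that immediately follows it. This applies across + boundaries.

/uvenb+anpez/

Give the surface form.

/n/ before /b/ (labial) → [m]
/n/ before /p/ (labial) → [m]

[uvemb+ampez]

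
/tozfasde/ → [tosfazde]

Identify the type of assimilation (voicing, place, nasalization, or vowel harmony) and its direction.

voicing assimilation, regressive

/z/→[s] /s/→[z].
Each target copies a feature from the following segment, so the direction is regressive.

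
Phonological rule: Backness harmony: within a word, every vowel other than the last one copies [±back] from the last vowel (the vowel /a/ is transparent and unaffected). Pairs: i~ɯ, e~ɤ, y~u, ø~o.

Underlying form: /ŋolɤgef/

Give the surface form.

/o/ harmonizes with /e/ ([-back]) → [ø]
/ɤ/ harmonizes with /e/ ([-back]) → [e]

[ŋølegef]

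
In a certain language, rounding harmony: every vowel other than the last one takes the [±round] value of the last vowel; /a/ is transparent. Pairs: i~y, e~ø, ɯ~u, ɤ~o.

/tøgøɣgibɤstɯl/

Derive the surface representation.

/ø/ harmonizes with /ɯ/ ([-round]) → [e]
/ø/ harmonizes with /ɯ/ ([-round]) → [e]

[tegeɣgibɤstɯl]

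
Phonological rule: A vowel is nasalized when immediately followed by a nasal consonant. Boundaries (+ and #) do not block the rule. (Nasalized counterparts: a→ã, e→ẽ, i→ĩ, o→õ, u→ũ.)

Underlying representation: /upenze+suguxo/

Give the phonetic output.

/e/ before nasal /n/ → [ẽ]

[upẽnze+suguxo]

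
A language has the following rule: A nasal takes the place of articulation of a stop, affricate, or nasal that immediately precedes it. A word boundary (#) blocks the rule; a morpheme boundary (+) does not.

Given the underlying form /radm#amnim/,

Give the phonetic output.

[radn#ammim]

/m/ after /d/ (alveolar) → [n]
/n/ after /m/ (labial) → [m]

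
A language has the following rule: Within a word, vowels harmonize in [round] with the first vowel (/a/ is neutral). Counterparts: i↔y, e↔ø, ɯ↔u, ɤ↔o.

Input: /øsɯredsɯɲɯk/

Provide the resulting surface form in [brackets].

/ɯ/ harmonizes with /ø/ ([+round]) → [u]
/e/ harmonizes with /ø/ ([+round]) → [ø]
/ɯ/ harmonizes with /ø/ ([+round]) → [u]
/ɯ/ harmonizes with /ø/ ([+round]) → [u]

[øsurødsuɲuk]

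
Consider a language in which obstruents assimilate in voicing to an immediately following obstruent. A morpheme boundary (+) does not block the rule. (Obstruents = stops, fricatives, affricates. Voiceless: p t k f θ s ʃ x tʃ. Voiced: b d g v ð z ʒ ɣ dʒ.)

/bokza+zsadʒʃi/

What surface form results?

[bogza+ssatʃʃi]

/k/ before /z/ (voiced) → [g]
/z/ before /s/ (voiceless) → [s]
/dʒ/ before /ʃ/ (voiceless) → [tʃ]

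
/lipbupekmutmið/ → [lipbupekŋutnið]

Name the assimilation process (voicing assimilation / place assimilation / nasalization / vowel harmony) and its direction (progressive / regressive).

/m/→[ŋ] /m/→[n].
Each target copies a feature from the preceding segment, so the direction is progressive.

place assimilation, progressive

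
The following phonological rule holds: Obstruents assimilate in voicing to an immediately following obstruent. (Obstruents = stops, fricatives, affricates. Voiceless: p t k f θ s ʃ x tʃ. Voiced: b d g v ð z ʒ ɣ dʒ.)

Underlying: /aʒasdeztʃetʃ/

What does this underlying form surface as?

/s/ before /d/ (voiced) → [z]
/z/ before /tʃ/ (voiceless) → [s]

[aʒazdestʃetʃ]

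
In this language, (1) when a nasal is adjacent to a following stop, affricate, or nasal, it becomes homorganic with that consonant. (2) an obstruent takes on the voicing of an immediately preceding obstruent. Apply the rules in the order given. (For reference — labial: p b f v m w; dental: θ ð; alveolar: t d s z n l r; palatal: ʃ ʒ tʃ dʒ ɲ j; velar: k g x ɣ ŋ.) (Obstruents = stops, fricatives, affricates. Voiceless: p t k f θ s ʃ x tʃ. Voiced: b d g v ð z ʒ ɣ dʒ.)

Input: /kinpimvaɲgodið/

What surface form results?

Rule 1: /n/ before /p/ (labial) → [m]
Rule 1: /ɲ/ before /g/ (velar) → [ŋ]
After rule 1: kimpimvaŋgodið
Rule 2: no segment meets the rule's conditions; no change.

[kimpimvaŋgodið]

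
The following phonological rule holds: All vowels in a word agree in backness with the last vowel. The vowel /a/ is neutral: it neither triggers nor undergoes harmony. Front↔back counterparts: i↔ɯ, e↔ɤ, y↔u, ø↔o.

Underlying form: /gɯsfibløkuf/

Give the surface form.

/i/ harmonizes with /u/ ([+back]) → [ɯ]
/ø/ harmonizes with /u/ ([+back]) → [o]

[gɯsfɯblokuf]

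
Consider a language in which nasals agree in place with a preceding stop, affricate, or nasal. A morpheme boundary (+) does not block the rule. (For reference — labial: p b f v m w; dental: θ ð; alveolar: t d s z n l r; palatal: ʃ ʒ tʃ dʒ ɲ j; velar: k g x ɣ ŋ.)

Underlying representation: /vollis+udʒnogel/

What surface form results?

[vollis+udʒɲogel]

/n/ after /dʒ/ (palatal) → [ɲ]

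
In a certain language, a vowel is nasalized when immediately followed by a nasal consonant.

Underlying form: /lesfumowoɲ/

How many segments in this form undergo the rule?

/u/ before nasal /m/ → [ũ]
/o/ before nasal /ɲ/ → [õ]
2 segments change.

2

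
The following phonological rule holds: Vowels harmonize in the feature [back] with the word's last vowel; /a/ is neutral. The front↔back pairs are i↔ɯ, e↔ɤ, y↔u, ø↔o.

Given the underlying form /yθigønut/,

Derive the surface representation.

[uθɯgonut]

/y/ harmonizes with /u/ ([+back]) → [u]
/i/ harmonizes with /u/ ([+back]) → [ɯ]
/ø/ harmonizes with /u/ ([+back]) → [o]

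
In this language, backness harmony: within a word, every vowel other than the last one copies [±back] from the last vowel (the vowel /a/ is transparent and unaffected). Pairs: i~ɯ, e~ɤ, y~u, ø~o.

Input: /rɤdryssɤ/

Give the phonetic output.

/y/ harmonizes with /ɤ/ ([+back]) → [u]

[rɤdrussɤ]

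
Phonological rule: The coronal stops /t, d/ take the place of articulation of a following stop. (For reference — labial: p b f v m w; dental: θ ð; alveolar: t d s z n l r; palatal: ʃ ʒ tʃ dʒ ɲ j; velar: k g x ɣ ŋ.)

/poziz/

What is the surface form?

no segment meets the rule's conditions; no change.

[poziz]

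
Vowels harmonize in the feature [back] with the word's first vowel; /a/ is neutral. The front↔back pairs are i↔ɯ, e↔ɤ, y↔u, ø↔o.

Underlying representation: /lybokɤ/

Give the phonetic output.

/o/ harmonizes with /y/ ([-back]) → [ø]
/ɤ/ harmonizes with /y/ ([-back]) → [e]

[lybøke]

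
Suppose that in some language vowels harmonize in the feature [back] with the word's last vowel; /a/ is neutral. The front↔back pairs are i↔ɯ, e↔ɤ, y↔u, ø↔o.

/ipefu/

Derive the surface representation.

/i/ harmonizes with /u/ ([+back]) → [ɯ]
/e/ harmonizes with /u/ ([+back]) → [ɤ]

[ɯpɤfu]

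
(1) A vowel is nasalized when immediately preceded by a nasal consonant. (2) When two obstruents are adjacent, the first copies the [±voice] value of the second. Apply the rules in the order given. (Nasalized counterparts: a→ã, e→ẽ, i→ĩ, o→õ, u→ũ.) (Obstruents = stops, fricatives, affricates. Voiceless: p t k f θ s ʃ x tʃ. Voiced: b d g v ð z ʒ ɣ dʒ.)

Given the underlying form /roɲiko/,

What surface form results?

[roɲĩko]

Rule 1: /i/ after nasal /ɲ/ → [ĩ]
After rule 1: roɲĩko
Rule 2: no segment meets the rule's conditions; no change.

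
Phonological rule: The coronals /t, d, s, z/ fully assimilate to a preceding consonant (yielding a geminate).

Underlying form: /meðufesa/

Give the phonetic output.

[meðufesa]

no segment meets the rule's conditions; no change.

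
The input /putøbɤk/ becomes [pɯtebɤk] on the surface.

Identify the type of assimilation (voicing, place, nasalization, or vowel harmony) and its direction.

/u/→[ɯ] /ø/→[e].
Vowels agree with the last vowel, so the harmony is regressive.

vowel harmony, regressive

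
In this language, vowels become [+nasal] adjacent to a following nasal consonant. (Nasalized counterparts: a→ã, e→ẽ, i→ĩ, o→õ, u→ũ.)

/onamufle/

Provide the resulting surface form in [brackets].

[õnãmufle]

/o/ before nasal /n/ → [õ]
/a/ before nasal /m/ → [ã]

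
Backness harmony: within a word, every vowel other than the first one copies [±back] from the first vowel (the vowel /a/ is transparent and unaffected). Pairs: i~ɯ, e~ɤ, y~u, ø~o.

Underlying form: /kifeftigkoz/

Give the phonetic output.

/o/ harmonizes with /i/ ([-back]) → [ø]

[kifeftigkøz]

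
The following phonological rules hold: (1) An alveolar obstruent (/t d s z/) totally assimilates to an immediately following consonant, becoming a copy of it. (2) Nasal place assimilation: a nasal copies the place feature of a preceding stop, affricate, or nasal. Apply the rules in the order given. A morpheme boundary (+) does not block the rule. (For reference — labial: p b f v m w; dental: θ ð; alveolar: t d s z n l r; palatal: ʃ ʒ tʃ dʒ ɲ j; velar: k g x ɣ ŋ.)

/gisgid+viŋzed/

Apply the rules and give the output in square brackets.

Rule 1: /s/ before /g/ → [g] (total assimilation)
Rule 1: /d/ before /v/ → [v] (total assimilation)
After rule 1: giggiv+viŋzed
Rule 2: no segment meets the rule's conditions; no change.

[giggiv+viŋzed]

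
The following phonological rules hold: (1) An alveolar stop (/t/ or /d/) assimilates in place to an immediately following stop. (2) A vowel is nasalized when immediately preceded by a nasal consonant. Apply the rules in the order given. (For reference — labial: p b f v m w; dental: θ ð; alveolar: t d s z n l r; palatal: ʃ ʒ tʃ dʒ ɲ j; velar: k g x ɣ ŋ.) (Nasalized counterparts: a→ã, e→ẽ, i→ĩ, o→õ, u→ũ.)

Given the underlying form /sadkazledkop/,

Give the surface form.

[sagkazlegkop]

Rule 1: /d/ before /k/ (velar) → [g]
Rule 1: /d/ before /k/ (velar) → [g]
After rule 1: sagkazlegkop
Rule 2: no segment meets the rule's conditions; no change.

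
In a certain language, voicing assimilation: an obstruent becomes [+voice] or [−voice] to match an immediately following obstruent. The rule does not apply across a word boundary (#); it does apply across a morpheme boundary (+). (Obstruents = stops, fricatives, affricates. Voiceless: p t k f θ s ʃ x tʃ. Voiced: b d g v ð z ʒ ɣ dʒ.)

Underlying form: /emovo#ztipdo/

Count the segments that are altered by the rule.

2

/z/ before /t/ (voiceless) → [s]
/p/ before /d/ (voiced) → [b]
2 segments change.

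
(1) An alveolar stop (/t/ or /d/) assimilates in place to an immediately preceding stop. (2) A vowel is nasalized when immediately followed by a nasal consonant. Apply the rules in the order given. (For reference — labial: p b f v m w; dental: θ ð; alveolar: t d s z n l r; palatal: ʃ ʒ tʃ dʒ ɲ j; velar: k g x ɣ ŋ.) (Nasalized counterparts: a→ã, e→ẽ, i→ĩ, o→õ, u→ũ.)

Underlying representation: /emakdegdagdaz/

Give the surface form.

Rule 1: /d/ after /k/ (velar) → [g]
Rule 1: /d/ after /g/ (velar) → [g]
Rule 1: /d/ after /g/ (velar) → [g]
After rule 1: emakgeggaggaz
Rule 2: /e/ before nasal /m/ → [ẽ]

[ẽmakgeggaggaz]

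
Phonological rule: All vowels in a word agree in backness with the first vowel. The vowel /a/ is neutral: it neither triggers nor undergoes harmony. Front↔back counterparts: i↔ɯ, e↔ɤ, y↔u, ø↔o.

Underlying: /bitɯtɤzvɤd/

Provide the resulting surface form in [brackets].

[bititezved]

/ɯ/ harmonizes with /i/ ([-back]) → [i]
/ɤ/ harmonizes with /i/ ([-back]) → [e]
/ɤ/ harmonizes with /i/ ([-back]) → [e]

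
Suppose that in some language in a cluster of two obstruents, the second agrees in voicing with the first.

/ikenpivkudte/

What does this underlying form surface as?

[ikenpivgudde]

/k/ after /v/ (voiced) → [g]
/t/ after /d/ (voiced) → [d]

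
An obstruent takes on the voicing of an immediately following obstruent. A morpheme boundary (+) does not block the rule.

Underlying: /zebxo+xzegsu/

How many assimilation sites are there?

3

/b/ before /x/ (voiceless) → [p]
/x/ before /z/ (voiced) → [ɣ]
/g/ before /s/ (voiceless) → [k]
3 segments change.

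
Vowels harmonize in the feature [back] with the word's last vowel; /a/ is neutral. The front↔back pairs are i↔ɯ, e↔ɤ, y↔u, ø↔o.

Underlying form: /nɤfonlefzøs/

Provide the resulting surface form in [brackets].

[nefønlefzøs]

/ɤ/ harmonizes with /ø/ ([-back]) → [e]
/o/ harmonizes with /ø/ ([-back]) → [ø]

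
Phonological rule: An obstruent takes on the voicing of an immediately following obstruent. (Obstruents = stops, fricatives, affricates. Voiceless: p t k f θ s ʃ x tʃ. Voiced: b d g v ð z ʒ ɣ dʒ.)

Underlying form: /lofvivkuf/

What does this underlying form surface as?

/f/ before /v/ (voiced) → [v]
/v/ before /k/ (voiceless) → [f]

[lovvifkuf]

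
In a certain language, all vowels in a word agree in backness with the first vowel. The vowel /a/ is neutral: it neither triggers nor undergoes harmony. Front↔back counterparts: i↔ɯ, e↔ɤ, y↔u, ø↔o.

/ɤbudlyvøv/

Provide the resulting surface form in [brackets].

/y/ harmonizes with /ɤ/ ([+back]) → [u]
/ø/ harmonizes with /ɤ/ ([+back]) → [o]

[ɤbudluvov]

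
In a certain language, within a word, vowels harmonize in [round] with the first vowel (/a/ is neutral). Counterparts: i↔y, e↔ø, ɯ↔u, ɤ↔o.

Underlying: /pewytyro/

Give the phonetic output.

/y/ harmonizes with /e/ ([-round]) → [i]
/y/ harmonizes with /e/ ([-round]) → [i]
/o/ harmonizes with /e/ ([-round]) → [ɤ]

[pewitirɤ]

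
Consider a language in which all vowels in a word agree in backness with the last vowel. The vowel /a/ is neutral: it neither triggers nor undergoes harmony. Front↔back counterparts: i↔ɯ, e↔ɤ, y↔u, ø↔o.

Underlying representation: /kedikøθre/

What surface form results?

[kedikøθre]

no segment meets the rule's conditions; no change.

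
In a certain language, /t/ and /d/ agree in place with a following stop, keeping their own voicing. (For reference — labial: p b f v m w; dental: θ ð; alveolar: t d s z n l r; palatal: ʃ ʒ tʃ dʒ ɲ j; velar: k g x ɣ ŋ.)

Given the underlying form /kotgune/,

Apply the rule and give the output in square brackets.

/t/ before /g/ (velar) → [k]

[kokgune]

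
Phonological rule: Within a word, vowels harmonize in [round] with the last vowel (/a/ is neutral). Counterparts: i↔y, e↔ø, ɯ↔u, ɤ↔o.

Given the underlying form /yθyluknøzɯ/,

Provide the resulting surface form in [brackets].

/y/ harmonizes with /ɯ/ ([-round]) → [i]
/y/ harmonizes with /ɯ/ ([-round]) → [i]
/u/ harmonizes with /ɯ/ ([-round]) → [ɯ]
/ø/ harmonizes with /ɯ/ ([-round]) → [e]

[iθilɯknezɯ]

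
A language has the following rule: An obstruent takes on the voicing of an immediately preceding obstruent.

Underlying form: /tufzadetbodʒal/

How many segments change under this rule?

/z/ after /f/ (voiceless) → [s]
/b/ after /t/ (voiceless) → [p]
2 segments change.

2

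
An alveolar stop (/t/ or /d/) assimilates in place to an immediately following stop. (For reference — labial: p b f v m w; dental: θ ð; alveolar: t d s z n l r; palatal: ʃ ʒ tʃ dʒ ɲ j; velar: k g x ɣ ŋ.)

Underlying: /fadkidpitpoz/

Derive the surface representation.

[fagkibpippoz]

/d/ before /k/ (velar) → [g]
/d/ before /p/ (labial) → [b]
/t/ before /p/ (labial) → [p]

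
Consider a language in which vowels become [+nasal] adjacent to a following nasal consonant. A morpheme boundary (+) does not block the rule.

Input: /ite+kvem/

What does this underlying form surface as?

/e/ before nasal /m/ → [ẽ]

[ite+kvẽm]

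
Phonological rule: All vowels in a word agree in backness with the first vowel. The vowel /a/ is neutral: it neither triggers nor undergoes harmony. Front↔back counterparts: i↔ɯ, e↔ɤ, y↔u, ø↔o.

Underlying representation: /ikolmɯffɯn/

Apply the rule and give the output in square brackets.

[ikølmiffin]

/o/ harmonizes with /i/ ([-back]) → [ø]
/ɯ/ harmonizes with /i/ ([-back]) → [i]
/ɯ/ harmonizes with /i/ ([-back]) → [i]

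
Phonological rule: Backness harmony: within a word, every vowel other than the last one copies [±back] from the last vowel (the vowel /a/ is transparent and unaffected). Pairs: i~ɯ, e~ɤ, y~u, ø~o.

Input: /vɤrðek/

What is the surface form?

[verðek]

/ɤ/ harmonizes with /e/ ([-back]) → [e]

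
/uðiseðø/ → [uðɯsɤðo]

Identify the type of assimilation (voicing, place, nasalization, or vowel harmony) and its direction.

/i/→[ɯ] /e/→[ɤ] /ø/→[o].
Vowels agree with the first vowel, so the harmony is progressive.

vowel harmony, progressive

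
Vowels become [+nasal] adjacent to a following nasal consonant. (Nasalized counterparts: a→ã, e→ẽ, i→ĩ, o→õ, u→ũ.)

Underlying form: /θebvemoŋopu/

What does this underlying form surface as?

[θebvẽmõŋopu]

/e/ before nasal /m/ → [ẽ]
/o/ before nasal /ŋ/ → [õ]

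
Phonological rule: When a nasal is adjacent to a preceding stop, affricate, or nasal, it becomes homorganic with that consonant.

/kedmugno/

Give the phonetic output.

/m/ after /d/ (alveolar) → [n]
/n/ after /g/ (velar) → [ŋ]

[kednugŋo]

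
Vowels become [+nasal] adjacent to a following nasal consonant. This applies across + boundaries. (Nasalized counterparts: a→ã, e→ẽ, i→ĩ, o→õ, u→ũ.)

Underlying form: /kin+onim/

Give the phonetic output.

/i/ before nasal /n/ → [ĩ]
/o/ before nasal /n/ → [õ]
/i/ before nasal /m/ → [ĩ]

[kĩn+õnĩm]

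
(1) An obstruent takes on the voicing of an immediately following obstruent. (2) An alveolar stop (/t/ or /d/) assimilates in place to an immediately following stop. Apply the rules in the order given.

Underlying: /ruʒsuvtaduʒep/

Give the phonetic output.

[ruʃsuftaduʒep]

Rule 1: /ʒ/ before /s/ (voiceless) → [ʃ]
Rule 1: /v/ before /t/ (voiceless) → [f]
After rule 1: ruʃsuftaduʒep
Rule 2: no segment meets the rule's conditions; no change.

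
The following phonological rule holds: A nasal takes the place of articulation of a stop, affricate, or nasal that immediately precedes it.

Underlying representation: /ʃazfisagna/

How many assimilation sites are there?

1

/n/ after /g/ (velar) → [ŋ]
1 segment changes.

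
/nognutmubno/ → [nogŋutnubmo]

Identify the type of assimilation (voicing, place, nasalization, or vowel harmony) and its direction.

/n/→[ŋ] /m/→[n] /n/→[m].
Each target copies a feature from the preceding segment, so the direction is progressive.

place assimilation, progressive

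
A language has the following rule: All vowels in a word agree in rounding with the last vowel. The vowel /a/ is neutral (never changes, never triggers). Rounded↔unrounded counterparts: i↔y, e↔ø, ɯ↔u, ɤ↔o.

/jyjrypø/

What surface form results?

[jyjrypø]

no segment meets the rule's conditions; no change.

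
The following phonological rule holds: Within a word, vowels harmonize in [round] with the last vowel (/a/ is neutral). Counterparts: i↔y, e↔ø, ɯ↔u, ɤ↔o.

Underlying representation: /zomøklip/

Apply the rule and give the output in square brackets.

[zɤmeklip]

/o/ harmonizes with /i/ ([-round]) → [ɤ]
/ø/ harmonizes with /i/ ([-round]) → [e]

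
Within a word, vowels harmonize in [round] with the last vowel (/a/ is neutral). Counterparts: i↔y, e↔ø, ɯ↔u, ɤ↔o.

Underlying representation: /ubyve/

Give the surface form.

[ɯbive]

/u/ harmonizes with /e/ ([-round]) → [ɯ]
/y/ harmonizes with /e/ ([-round]) → [i]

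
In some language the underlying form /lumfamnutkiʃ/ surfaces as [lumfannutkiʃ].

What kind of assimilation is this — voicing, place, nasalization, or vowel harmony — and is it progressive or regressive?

/m/→[n].
Each target copies a feature from the following segment, so the direction is regressive.

place assimilation, regressive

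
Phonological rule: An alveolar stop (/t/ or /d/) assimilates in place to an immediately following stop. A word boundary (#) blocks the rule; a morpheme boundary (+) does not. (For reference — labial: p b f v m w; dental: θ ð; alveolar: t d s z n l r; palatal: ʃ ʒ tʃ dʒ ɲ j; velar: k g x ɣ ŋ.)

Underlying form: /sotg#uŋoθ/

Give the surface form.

/t/ before /g/ (velar) → [k]

[sokg#uŋoθ]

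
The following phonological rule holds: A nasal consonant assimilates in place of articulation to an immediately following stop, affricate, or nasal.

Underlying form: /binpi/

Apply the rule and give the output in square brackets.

[bimpi]

/n/ before /p/ (labial) → [m]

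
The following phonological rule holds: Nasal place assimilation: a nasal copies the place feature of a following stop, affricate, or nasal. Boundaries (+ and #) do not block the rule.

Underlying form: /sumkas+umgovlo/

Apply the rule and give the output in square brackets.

/m/ before /k/ (velar) → [ŋ]
/m/ before /g/ (velar) → [ŋ]

[suŋkas+uŋgovlo]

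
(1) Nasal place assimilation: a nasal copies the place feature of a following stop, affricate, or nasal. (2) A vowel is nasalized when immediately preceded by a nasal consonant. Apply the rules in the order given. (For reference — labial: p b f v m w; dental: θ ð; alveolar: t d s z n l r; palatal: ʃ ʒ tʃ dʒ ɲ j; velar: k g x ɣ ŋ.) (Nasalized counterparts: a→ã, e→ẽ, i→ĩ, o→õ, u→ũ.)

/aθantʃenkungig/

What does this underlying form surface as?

[aθaɲtʃeŋkuŋgig]

Rule 1: /n/ before /tʃ/ (palatal) → [ɲ]
Rule 1: /n/ before /k/ (velar) → [ŋ]
Rule 1: /n/ before /g/ (velar) → [ŋ]
After rule 1: aθaɲtʃeŋkuŋgig
Rule 2: no segment meets the rule's conditions; no change.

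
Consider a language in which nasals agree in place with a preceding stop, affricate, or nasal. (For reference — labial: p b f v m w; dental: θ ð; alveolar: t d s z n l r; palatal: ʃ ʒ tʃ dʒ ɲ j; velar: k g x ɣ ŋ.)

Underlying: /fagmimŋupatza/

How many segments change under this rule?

2

/m/ after /g/ (velar) → [ŋ]
/ŋ/ after /m/ (labial) → [m]
2 segments change.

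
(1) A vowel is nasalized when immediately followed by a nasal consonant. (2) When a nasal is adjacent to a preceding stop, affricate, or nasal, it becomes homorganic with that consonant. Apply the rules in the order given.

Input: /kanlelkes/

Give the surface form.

Rule 1: /a/ before nasal /n/ → [ã]
After rule 1: kãnlelkes
Rule 2: no segment meets the rule's conditions; no change.

[kãnlelkes]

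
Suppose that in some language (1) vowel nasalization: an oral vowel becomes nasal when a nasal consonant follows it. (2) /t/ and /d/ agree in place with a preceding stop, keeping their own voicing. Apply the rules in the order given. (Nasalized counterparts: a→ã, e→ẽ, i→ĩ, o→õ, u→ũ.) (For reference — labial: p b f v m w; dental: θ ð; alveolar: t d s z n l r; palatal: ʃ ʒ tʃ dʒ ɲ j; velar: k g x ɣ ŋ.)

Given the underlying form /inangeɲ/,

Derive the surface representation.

Rule 1: /i/ before nasal /n/ → [ĩ]
Rule 1: /a/ before nasal /n/ → [ã]
Rule 1: /e/ before nasal /ɲ/ → [ẽ]
After rule 1: ĩnãngẽɲ
Rule 2: no segment meets the rule's conditions; no change.

[ĩnãngẽɲ]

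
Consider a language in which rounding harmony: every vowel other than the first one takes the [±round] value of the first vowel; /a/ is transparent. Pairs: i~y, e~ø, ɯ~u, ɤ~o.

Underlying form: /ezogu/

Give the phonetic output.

[ezɤgɯ]

/o/ harmonizes with /e/ ([-round]) → [ɤ]
/u/ harmonizes with /e/ ([-round]) → [ɯ]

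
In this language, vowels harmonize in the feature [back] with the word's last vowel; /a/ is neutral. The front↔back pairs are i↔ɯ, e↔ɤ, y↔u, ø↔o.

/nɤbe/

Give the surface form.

[nebe]

/ɤ/ harmonizes with /e/ ([-back]) → [e]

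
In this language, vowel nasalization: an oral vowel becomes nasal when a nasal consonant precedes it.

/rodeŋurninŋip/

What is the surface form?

/u/ after nasal /ŋ/ → [ũ]
/i/ after nasal /n/ → [ĩ]
/i/ after nasal /ŋ/ → [ĩ]

[rodeŋũrnĩnŋĩp]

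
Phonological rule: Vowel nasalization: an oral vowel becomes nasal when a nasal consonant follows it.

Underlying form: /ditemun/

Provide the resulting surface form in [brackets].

[ditẽmũn]

/e/ before nasal /m/ → [ẽ]
/u/ before nasal /n/ → [ũ]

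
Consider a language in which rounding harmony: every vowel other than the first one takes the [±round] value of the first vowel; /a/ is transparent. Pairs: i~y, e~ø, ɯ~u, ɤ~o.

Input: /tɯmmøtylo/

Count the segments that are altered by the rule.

/ø/ harmonizes with /ɯ/ ([-round]) → [e]
/y/ harmonizes with /ɯ/ ([-round]) → [i]
/o/ harmonizes with /ɯ/ ([-round]) → [ɤ]
3 segments change.

3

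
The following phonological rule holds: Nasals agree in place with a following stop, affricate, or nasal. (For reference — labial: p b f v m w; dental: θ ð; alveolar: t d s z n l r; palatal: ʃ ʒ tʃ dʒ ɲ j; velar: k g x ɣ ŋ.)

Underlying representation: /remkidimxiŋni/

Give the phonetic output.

/m/ before /k/ (velar) → [ŋ]
/ŋ/ before /n/ (alveolar) → [n]

[reŋkidimxinni]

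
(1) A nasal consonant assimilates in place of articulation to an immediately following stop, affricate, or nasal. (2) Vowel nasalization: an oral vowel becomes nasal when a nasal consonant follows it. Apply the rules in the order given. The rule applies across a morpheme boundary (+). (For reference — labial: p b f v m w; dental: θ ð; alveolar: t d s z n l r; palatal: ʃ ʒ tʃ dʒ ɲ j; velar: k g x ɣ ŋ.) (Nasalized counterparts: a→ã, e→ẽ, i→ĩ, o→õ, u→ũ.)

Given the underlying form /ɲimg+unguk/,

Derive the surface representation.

[ɲĩŋg+ũŋguk]

Rule 1: /m/ before /g/ (velar) → [ŋ]
Rule 1: /n/ before /g/ (velar) → [ŋ]
After rule 1: ɲiŋg+uŋguk
Rule 2: /i/ before nasal /ŋ/ → [ĩ]
Rule 2: /u/ before nasal /ŋ/ → [ũ]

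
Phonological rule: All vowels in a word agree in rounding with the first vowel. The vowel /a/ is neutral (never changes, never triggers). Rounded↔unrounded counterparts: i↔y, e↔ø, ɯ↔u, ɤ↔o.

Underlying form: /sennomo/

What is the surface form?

/o/ harmonizes with /e/ ([-round]) → [ɤ]
/o/ harmonizes with /e/ ([-round]) → [ɤ]

[sennɤmɤ]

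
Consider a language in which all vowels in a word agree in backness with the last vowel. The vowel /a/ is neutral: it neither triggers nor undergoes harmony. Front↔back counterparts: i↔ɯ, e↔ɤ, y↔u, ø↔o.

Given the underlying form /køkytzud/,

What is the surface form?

/ø/ harmonizes with /u/ ([+back]) → [o]
/y/ harmonizes with /u/ ([+back]) → [u]

[kokutzud]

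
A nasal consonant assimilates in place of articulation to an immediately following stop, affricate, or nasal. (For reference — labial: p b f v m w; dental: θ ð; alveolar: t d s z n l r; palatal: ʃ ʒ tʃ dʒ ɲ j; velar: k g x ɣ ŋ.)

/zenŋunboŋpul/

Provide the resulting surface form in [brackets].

/n/ before /ŋ/ (velar) → [ŋ]
/n/ before /b/ (labial) → [m]
/ŋ/ before /p/ (labial) → [m]

[zeŋŋumbompul]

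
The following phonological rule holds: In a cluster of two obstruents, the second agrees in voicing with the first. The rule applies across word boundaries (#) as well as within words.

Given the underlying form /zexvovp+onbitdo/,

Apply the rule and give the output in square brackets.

[zexfovb+onbitto]

/v/ after /x/ (voiceless) → [f]
/p/ after /v/ (voiced) → [b]
/d/ after /t/ (voiceless) → [t]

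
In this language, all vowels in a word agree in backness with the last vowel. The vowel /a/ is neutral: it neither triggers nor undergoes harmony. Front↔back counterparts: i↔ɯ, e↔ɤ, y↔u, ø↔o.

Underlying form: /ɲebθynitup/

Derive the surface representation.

[ɲɤbθunɯtup]

/e/ harmonizes with /u/ ([+back]) → [ɤ]
/y/ harmonizes with /u/ ([+back]) → [u]
/i/ harmonizes with /u/ ([+back]) → [ɯ]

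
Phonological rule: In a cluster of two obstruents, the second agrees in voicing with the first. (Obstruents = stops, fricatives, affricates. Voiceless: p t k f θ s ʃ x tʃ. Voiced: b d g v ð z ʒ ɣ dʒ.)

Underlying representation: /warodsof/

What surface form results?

/s/ after /d/ (voiced) → [z]

[warodzof]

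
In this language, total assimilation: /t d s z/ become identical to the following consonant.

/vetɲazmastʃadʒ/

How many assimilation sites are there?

/t/ before /ɲ/ → [ɲ] (total assimilation)
/z/ before /m/ → [m] (total assimilation)
/s/ before /tʃ/ → [tʃ] (total assimilation)
3 segments change.

3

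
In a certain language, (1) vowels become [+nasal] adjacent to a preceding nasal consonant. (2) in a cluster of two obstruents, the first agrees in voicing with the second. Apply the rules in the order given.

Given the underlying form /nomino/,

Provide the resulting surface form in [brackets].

Rule 1: /o/ after nasal /n/ → [õ]
Rule 1: /i/ after nasal /m/ → [ĩ]
Rule 1: /o/ after nasal /n/ → [õ]
After rule 1: nõmĩnõ
Rule 2: no segment meets the rule's conditions; no change.

[nõmĩnõ]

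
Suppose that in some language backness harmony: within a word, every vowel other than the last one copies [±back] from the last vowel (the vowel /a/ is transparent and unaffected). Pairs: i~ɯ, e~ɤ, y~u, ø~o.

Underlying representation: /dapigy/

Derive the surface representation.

[dapigy]

no segment meets the rule's conditions; no change.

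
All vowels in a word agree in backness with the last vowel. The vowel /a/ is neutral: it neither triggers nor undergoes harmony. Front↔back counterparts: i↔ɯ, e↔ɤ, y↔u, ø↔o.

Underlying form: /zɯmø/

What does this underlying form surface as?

/ɯ/ harmonizes with /ø/ ([-back]) → [i]

[zimø]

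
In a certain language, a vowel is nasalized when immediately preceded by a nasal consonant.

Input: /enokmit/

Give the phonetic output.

/o/ after nasal /n/ → [õ]
/i/ after nasal /m/ → [ĩ]

[enõkmĩt]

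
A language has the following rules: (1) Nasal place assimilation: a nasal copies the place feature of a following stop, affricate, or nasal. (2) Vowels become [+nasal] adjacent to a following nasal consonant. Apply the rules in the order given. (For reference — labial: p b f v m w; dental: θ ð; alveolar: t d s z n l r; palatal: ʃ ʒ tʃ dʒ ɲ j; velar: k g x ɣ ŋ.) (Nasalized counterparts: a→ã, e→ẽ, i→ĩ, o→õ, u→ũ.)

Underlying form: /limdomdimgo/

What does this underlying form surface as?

[lĩndõndĩŋgo]

Rule 1: /m/ before /d/ (alveolar) → [n]
Rule 1: /m/ before /d/ (alveolar) → [n]
Rule 1: /m/ before /g/ (velar) → [ŋ]
After rule 1: lindondiŋgo
Rule 2: /i/ before nasal /n/ → [ĩ]
Rule 2: /o/ before nasal /n/ → [õ]
Rule 2: /i/ before nasal /ŋ/ → [ĩ]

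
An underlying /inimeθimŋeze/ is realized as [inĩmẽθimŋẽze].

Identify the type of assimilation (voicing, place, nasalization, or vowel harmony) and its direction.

nasalization, progressive

/i/→[ĩ] /e/→[ẽ] /e/→[ẽ].
Each target copies a feature from the preceding segment, so the direction is progressive.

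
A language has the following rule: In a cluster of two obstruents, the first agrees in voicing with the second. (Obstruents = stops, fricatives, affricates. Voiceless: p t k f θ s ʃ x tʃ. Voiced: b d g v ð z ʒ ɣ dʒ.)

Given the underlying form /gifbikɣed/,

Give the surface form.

[givbigɣed]

/f/ before /b/ (voiced) → [v]
/k/ before /ɣ/ (voiced) → [g]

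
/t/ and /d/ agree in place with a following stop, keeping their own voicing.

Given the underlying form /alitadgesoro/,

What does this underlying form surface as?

[alitaggesoro]

/d/ before /g/ (velar) → [g]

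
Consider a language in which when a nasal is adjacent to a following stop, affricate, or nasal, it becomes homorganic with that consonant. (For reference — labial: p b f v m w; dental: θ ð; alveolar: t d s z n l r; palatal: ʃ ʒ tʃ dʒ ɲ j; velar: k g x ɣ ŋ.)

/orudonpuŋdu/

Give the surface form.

[orudompundu]

/n/ before /p/ (labial) → [m]
/ŋ/ before /d/ (alveolar) → [n]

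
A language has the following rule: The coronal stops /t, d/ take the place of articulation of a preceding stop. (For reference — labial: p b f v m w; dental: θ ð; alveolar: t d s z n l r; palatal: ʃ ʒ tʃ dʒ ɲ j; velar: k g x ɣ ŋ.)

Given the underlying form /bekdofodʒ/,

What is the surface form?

[bekgofodʒ]

/d/ after /k/ (velar) → [g]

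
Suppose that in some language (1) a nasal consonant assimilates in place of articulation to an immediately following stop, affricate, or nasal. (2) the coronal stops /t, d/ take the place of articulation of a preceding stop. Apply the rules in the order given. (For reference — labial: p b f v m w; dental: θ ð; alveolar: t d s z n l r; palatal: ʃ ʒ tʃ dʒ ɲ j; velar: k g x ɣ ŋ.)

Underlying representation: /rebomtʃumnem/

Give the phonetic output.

[reboɲtʃunnem]

Rule 1: /m/ before /tʃ/ (palatal) → [ɲ]
Rule 1: /m/ before /n/ (alveolar) → [n]
After rule 1: reboɲtʃunnem
Rule 2: no segment meets the rule's conditions; no change.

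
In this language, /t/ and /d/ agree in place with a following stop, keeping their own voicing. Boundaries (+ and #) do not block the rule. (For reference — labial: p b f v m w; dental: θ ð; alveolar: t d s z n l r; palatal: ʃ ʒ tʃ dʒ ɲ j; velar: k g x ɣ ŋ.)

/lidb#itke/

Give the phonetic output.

[libb#ikke]

/d/ before /b/ (labial) → [b]
/t/ before /k/ (velar) → [k]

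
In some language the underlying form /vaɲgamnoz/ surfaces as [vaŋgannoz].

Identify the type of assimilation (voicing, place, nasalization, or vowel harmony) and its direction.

/ɲ/→[ŋ] /m/→[n].
Each target copies a feature from the following segment, so the direction is regressive.

place assimilation, regressive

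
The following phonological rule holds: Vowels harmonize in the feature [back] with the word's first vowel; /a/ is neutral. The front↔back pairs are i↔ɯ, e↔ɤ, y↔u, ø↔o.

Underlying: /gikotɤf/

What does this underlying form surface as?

[gikøtef]

/o/ harmonizes with /i/ ([-back]) → [ø]
/ɤ/ harmonizes with /i/ ([-back]) → [e]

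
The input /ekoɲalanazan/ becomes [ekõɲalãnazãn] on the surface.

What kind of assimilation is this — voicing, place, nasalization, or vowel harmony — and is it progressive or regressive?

/o/→[õ] /a/→[ã] /a/→[ã].
Each target copies a feature from the following segment, so the direction is regressive.

nasalization, regressive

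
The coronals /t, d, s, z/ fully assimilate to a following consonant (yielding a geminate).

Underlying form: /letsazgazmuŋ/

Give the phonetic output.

/t/ before /s/ → [s] (total assimilation)
/z/ before /g/ → [g] (total assimilation)
/z/ before /m/ → [m] (total assimilation)

[lessaggammuŋ]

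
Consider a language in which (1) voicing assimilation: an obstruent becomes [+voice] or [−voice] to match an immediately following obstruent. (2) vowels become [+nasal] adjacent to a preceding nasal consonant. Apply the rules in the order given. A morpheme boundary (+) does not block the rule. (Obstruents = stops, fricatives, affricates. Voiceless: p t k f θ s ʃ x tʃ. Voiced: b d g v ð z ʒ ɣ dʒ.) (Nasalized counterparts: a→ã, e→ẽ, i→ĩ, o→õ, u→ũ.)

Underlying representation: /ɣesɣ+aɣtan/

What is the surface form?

Rule 1: /s/ before /ɣ/ (voiced) → [z]
Rule 1: /ɣ/ before /t/ (voiceless) → [x]
After rule 1: ɣezɣ+axtan
Rule 2: no segment meets the rule's conditions; no change.

[ɣezɣ+axtan]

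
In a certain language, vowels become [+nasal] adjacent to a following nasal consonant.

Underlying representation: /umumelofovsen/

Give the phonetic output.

[ũmũmelofovsẽn]

/u/ before nasal /m/ → [ũ]
/u/ before nasal /m/ → [ũ]
/e/ before nasal /n/ → [ẽ]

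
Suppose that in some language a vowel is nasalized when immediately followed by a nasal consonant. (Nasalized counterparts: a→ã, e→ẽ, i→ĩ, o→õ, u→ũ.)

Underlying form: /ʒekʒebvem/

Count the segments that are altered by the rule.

/e/ before nasal /m/ → [ẽ]
1 segment changes.

1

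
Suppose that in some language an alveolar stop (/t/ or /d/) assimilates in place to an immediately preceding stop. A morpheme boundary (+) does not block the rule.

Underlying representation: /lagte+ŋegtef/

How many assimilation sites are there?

/t/ after /g/ (velar) → [k]
/t/ after /g/ (velar) → [k]
2 segments change.

2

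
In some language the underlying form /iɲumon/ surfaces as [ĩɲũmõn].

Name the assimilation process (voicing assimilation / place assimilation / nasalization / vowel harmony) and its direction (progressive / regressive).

/i/→[ĩ] /u/→[ũ] /o/→[õ].
Each target copies a feature from the following segment, so the direction is regressive.

nasalization, regressive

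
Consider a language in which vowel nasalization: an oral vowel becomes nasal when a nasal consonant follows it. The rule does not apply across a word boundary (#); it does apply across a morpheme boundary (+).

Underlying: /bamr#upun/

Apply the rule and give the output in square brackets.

/a/ before nasal /m/ → [ã]
/u/ before nasal /n/ → [ũ]

[bãmr#upũn]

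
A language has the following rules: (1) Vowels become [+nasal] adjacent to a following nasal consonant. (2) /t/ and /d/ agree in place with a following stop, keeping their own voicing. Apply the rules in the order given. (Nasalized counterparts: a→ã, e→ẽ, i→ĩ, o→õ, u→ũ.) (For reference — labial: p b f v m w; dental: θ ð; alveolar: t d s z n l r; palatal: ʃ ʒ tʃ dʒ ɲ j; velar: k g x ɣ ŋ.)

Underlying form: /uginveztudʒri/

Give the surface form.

Rule 1: /i/ before nasal /n/ → [ĩ]
After rule 1: ugĩnveztudʒri
Rule 2: no segment meets the rule's conditions; no change.

[ugĩnveztudʒri]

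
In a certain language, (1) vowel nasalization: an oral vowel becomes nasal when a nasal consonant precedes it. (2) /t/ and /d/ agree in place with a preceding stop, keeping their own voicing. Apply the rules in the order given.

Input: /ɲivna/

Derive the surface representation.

[ɲĩvnã]

Rule 1: /i/ after nasal /ɲ/ → [ĩ]
Rule 1: /a/ after nasal /n/ → [ã]
After rule 1: ɲĩvnã
Rule 2: no segment meets the rule's conditions; no change.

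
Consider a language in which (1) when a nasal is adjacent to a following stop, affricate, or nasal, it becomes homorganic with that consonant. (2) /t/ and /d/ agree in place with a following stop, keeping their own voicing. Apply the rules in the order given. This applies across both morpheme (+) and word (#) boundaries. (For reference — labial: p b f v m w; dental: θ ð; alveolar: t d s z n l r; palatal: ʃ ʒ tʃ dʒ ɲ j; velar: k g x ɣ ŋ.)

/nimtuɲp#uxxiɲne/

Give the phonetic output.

Rule 1: /m/ before /t/ (alveolar) → [n]
Rule 1: /ɲ/ before /p/ (labial) → [m]
Rule 1: /ɲ/ before /n/ (alveolar) → [n]
After rule 1: nintump#uxxinne
Rule 2: no segment meets the rule's conditions; no change.

[nintump#uxxinne]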